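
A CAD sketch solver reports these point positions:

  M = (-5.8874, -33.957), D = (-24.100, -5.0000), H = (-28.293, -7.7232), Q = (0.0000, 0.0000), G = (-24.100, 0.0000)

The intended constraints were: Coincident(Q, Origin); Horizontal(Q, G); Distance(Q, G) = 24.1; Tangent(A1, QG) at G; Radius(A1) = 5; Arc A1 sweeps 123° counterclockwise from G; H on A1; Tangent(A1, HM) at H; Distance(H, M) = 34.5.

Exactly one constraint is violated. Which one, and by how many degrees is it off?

Tangent(A1, HM) at H — off by 7.50°.

Q = (0.00, 0.00) ✓; Q.y = 0.00, G.y = 0.00 ✓; |QG| = 24.10 ✓; ∠(DG, GQ) = 90.00° ✓; |DG| = 5.000 ✓; bearing(D→H) − bearing(D→G) = 123.0° ✓; |DH| = 5.000 ✓; ∠(DH, HM) = 82.50° ✗; |HM| = 34.50 ✓.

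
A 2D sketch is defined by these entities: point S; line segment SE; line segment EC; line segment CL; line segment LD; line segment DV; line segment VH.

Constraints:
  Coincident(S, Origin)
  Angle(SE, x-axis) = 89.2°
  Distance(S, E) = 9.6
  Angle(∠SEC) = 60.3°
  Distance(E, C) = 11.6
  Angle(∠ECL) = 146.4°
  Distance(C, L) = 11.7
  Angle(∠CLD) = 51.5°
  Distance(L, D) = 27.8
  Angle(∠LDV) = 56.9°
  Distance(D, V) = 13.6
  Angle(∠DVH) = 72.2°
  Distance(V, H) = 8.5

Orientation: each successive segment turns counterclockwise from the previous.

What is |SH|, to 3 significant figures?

1.99

∠LDV = 56.9° gives DV at 134° from the x-axis; with |DV| = 13.6, V = (2.40, 8.69). ∠DVH = 72.2° gives VH at -118° from the x-axis; with |VH| = 8.5, H = (-1.60, 1.19). Then |SH| = |H − S| = 1.99.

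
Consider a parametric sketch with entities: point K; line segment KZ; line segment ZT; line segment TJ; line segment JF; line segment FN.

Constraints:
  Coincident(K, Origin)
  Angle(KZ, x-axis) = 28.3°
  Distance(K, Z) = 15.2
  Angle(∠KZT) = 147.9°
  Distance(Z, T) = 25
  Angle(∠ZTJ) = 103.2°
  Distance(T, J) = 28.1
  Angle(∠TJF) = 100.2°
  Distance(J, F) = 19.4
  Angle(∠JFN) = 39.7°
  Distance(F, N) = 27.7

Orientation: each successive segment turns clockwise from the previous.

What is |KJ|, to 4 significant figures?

48.31

K is at the origin; KZ runs at 28.3° with length 15.2, so Z = (13.38, 7.206). ∠KZT = 147.9° gives ZT at -3.800° from the x-axis; with |ZT| = 25.0, T = (38.33, 5.549). ∠ZTJ = 103.2° gives TJ at -80.60° from the x-axis; with |TJ| = 28.1, J = (42.92, -22.17). Then |KJ| = |J − K| = 48.31.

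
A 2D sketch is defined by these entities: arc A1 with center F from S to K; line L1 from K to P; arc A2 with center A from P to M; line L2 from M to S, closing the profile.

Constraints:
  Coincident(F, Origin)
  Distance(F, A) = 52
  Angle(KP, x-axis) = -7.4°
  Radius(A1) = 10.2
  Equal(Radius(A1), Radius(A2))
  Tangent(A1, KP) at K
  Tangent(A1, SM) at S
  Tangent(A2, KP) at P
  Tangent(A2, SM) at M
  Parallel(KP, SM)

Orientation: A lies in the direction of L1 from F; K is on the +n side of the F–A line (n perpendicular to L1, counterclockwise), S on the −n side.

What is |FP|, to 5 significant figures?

52.991

The slot axis is L1's direction at -7.4°, so u = (cos -7.4°, sin -7.4°) = (0.99167, -0.12880) and n = (−sin -7.4°, cos -7.4°) = (0.12880, 0.99167). F is at the origin and A lies 52.0 along u from F, so A = 52.0·u = (51.567, -6.6974). Tangency of A1 to both parallel lines with radius 10.2 puts K and S at F ± 10.2·n: K = (1.3137, 10.115), S = (-1.3137, -10.115). Equal radii place P and M the same way about A: P = A + 10.2·n = (52.881, 3.4177), M = A − 10.2·n = (50.253, -16.812). Then |FP| = |P − F| = 52.991.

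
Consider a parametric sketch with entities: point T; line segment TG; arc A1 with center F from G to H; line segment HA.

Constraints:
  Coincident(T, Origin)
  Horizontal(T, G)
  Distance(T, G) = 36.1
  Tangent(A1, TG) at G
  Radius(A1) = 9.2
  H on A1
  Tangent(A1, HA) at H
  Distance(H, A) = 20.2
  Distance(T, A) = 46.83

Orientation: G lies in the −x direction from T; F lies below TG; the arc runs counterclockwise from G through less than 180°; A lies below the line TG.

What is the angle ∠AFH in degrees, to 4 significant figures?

65.51°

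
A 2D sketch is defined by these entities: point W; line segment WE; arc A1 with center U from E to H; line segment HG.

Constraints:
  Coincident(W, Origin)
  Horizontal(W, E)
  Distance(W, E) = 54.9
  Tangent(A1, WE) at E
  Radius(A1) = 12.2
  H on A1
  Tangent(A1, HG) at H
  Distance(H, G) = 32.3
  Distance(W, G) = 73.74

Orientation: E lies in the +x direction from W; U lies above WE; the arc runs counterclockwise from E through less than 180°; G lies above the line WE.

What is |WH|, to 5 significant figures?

68.408

Checks: W.y = 0.00, E.y = 0.00 ✓; |UH| = 12.20 ✓; ∠(UH, HG) = 90.00° ✓; |HG| = 32.30 ✓; |WG| = 73.74 ✓.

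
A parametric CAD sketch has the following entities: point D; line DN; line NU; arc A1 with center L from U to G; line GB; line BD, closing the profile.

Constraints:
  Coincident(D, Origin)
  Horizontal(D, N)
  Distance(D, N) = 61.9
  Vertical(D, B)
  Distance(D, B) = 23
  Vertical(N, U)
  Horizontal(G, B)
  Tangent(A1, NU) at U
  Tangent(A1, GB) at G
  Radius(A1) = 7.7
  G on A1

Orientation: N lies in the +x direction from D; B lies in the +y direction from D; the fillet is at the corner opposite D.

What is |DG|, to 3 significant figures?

58.9

The virtual corner opposite D is at (61.9, 23.0). The tangent condition forces LU to be normal to NU and A1 meets GB tangentially, so LG is at right angles to GB, with radius 7.7, so the center L sits 7.7 in from both sides at L = (54.2, 15.3). That places the tangent points at U = (61.9, 15.3) on NU and G = (54.2, 23.0) on GB. Then |DG| = |G − D| = 58.9.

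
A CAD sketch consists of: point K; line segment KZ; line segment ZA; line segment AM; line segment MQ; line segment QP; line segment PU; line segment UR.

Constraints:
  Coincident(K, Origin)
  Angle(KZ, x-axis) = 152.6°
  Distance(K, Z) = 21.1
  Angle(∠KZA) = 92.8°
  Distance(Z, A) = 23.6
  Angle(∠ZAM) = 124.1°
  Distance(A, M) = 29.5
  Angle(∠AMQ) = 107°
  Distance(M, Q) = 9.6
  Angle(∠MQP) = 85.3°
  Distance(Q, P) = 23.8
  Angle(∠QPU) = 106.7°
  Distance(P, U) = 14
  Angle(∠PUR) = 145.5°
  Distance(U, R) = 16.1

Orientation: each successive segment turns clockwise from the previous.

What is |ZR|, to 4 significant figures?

37.64

K is at the origin; KZ runs at 152.6° with length 21.1, so Z = (-18.73, 9.710). ∠KZA = 92.8° gives ZA at 65.40° from the x-axis; with |ZA| = 23.6, A = (-8.909, 31.17). ∠ZAM = 124.1° gives AM at 9.500° from the x-axis; with |AM| = 29.5, M = (20.19, 36.04). ∠AMQ = 107.0° gives MQ at -63.50° from the x-axis; with |MQ| = 9.6, Q = (24.47, 27.45). ∠MQP = 85.3° gives QP at -158.2° from the x-axis; with |QP| = 23.8, P = (2.372, 18.61). ∠QPU = 106.7° gives PU at 128.5° from the x-axis; with |PU| = 14.0, U = (-6.343, 29.56). ∠PUR = 145.5° gives UR at 94.00° from the x-axis; with |UR| = 16.1, R = (-7.466, 45.62). Then |ZR| = |R − Z| = 37.64.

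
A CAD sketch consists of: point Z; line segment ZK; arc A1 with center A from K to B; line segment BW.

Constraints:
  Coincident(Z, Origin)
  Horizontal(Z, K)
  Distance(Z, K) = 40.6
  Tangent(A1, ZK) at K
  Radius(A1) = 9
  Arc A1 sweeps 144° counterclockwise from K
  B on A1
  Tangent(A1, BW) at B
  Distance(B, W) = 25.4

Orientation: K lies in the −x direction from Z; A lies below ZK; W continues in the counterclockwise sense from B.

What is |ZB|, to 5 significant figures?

48.693

Z is at the origin; Z and K share the same y with |ZK| = 40.6 and K on the −x side, so K = (-40.600, 0.0000). Since A1 is tangent to ZK there, AK ⟂ ZK, so A = K + (0, -9) = (-40.600, -9.0000). On A1, K sits at bearing 90° from A; a 144° counterclockwise sweep puts B at bearing 234°, so B = A + 9.0·(cos 234°, sin 234°) = (-45.890, -16.281). Then |ZB| = |B − Z| = 48.693.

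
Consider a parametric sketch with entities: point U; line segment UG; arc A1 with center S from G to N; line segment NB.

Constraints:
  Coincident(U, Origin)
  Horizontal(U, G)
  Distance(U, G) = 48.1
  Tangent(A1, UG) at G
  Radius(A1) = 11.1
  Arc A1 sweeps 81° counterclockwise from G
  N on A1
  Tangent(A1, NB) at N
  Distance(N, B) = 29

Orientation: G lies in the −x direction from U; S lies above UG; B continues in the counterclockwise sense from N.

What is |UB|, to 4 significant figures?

50.07

U is at the origin; U and G share the same y with |UG| = 48.1 and G on the −x side, so G = (-48.10, 0.000). Since A1 is tangent to UG there, SG ⟂ UG, so S = G + (0, 11.1) = (-48.10, 11.10). On A1, G sits at bearing -90° from S; an 81° counterclockwise sweep puts N at bearing -9°, so N = S + 11.1·(cos -9°, sin -9°) = (-37.14, 9.364). The tangent condition forces SN to be normal to NB, so NB runs along (−sin -9°, cos -9°); with |NB| = 29.0, B = (-32.60, 38.01). Then |UB| = |B − U| = 50.07.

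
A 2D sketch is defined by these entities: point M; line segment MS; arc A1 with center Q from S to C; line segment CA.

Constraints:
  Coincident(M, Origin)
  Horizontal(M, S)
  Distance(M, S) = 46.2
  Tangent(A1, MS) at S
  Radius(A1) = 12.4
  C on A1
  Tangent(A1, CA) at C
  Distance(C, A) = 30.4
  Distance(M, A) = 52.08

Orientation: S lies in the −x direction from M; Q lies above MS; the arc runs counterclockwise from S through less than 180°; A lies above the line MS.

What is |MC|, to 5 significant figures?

35.698

Checks: M = (0.00, 0.00) ✓; ∠(QS, SM) = 90.00° ✓; |QS| = 12.40 ✓; |QC| = 12.40 ✓; ∠(QC, CA) = 90.00° ✓; |CA| = 30.40 ✓; |MA| = 52.08 ✓.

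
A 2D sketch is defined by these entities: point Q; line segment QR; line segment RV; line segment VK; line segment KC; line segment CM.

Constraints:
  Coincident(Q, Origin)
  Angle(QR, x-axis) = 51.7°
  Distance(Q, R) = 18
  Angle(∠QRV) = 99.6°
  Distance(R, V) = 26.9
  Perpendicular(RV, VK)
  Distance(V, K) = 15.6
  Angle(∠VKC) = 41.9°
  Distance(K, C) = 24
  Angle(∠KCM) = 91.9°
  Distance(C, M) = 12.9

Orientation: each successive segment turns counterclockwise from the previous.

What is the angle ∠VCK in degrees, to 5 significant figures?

40.062°

Q is at the origin; QR runs at 51.7° with length 18.0, so R = (11.156, 14.126). ∠QRV = 99.6° gives RV at 132.10° from the x-axis; with |RV| = 26.9, V = (-6.8785, 34.085). RV ⟂ VK, so VK runs at -137.90°; with |VK| = 15.6, K = (-18.453, 23.626). ∠VKC = 41.9° gives KC at 0.20000° from the x-axis; with |KC| = 24.0, C = (5.5466, 23.710). Then cos ∠VCK = CV·CK / (|CV||CK|), giving 40.062°.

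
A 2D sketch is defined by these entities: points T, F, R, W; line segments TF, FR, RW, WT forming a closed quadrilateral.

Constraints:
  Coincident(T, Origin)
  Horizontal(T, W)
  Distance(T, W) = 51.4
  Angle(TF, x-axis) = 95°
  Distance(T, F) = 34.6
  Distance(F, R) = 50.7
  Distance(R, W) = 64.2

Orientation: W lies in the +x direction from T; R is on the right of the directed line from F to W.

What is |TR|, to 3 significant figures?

19.0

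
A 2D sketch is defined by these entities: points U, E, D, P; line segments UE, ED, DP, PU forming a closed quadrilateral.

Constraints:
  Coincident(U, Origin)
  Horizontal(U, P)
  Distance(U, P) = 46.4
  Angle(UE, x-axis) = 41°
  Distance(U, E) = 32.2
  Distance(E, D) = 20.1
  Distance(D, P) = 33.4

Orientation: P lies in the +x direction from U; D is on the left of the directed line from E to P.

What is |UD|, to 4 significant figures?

52.25

Checks: |UP| = 46.40 ✓; |UE| = 32.20 ✓; |ED| = 20.10 ✓; |DP| = 33.40 ✓.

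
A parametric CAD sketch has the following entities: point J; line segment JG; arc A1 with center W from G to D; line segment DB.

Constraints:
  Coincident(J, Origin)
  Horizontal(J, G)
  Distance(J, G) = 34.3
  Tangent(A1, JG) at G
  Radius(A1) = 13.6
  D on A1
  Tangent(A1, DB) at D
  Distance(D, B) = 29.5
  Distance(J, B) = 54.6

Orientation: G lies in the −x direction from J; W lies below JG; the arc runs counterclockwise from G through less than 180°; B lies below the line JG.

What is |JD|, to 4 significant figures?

50.31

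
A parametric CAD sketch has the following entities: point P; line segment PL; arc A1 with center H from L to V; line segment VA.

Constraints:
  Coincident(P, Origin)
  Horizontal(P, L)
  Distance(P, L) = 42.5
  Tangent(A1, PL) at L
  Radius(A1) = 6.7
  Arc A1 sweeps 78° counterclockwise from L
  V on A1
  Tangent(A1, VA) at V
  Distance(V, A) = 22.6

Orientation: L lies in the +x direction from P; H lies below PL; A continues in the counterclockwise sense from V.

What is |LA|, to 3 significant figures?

29.6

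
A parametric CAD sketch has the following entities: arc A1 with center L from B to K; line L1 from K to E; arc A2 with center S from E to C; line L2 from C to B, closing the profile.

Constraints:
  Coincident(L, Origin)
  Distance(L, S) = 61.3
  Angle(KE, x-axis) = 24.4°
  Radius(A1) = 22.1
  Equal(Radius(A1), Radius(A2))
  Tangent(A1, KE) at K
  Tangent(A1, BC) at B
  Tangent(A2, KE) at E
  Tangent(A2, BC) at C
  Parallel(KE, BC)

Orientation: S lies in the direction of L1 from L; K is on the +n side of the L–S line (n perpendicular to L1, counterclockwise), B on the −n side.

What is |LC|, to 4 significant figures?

65.16

Tangency of A1 to both parallel lines with radius 22.1 puts K and B at L ± 22.1·n: K = (-9.130, 20.13), B = (9.130, -20.13). Equal radii place E and C the same way about S: E = S + 22.1·n = (46.70, 45.45), C = S − 22.1·n = (64.95, 5.197). Then |LC| = |C − L| = 65.16.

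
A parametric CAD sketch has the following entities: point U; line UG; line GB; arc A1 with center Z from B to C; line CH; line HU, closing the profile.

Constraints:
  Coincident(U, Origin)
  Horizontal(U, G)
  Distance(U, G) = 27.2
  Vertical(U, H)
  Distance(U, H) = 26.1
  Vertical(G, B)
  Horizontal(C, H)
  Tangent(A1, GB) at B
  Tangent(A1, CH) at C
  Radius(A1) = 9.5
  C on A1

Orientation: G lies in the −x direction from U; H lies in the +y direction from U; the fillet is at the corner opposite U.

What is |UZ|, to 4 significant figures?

24.27

U and H share the same x with |UH| = 26.1 and H on the +y side, so H = (0.000, 26.10). The virtual corner opposite U is at (-27.20, 26.10). The tangent condition forces ZB to be normal to GB and tangency of A1 to CH means the radius ZC is perpendicular to CH, with radius 9.5, so the center Z sits 9.5 in from both sides at Z = (-17.70, 16.60). Then |UZ| = |Z − U| = 24.27.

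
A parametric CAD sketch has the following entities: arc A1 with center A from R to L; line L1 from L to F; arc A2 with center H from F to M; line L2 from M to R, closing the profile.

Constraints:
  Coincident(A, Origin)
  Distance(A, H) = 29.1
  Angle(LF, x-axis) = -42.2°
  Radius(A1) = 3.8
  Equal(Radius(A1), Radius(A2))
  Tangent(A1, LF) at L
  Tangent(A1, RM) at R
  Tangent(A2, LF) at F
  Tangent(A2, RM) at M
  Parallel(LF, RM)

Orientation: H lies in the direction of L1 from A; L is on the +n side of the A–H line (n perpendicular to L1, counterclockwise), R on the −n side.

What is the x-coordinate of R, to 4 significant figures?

-2.553

The slot axis is L1's direction at -42.2°, so u = (cos -42.2°, sin -42.2°) = (0.7408, -0.6717) and n = (−sin -42.2°, cos -42.2°) = (0.6717, 0.7408). A is at the origin and H lies 29.1 along u from A, so H = 29.1·u = (21.56, -19.55). Tangency of A1 to both parallel lines with radius 3.8 puts L and R at A ± 3.8·n: L = (2.553, 2.815), R = (-2.553, -2.815). So R.x = -2.553.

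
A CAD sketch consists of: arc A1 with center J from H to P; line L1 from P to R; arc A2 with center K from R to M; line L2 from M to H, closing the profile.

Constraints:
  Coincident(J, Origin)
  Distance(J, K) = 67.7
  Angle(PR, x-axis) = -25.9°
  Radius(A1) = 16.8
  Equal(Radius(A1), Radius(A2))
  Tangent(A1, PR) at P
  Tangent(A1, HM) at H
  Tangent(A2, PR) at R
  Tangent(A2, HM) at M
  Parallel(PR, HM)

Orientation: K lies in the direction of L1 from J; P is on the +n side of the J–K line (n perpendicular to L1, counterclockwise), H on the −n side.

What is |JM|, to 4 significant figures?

69.75

The slot axis is L1's direction at -25.9°, so u = (cos -25.9°, sin -25.9°) = (0.8996, -0.4368) and n = (−sin -25.9°, cos -25.9°) = (0.4368, 0.8996). J is at the origin and K lies 67.7 along u from J, so K = 67.7·u = (60.90, -29.57). Tangency of A1 to both parallel lines with radius 16.8 puts P and H at J ± 16.8·n: P = (7.338, 15.11), H = (-7.338, -15.11). Equal radii place R and M the same way about K: R = K + 16.8·n = (68.24, -14.46), M = K − 16.8·n = (53.56, -44.68). Then |JM| = |M − J| = 69.75.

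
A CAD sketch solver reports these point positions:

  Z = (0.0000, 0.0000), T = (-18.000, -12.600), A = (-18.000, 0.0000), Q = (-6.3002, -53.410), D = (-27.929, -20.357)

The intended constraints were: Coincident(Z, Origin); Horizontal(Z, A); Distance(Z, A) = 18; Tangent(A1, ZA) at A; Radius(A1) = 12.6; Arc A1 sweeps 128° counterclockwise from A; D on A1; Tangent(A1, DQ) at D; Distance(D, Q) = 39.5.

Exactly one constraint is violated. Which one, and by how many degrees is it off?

Tangent(A1, DQ) at D — off by 4.80°.

Z = (0.00, 0.00) ✓; Z.y = 0.00, A.y = 0.00 ✓; |ZA| = 18.00 ✓; ∠(TA, AZ) = 90.00° ✓; |TA| = 12.60 ✓; bearing(T→D) − bearing(T→A) = 128.0° ✓; |TD| = 12.60 ✓; ∠(TD, DQ) = 94.80° ✗; |DQ| = 39.50 ✓.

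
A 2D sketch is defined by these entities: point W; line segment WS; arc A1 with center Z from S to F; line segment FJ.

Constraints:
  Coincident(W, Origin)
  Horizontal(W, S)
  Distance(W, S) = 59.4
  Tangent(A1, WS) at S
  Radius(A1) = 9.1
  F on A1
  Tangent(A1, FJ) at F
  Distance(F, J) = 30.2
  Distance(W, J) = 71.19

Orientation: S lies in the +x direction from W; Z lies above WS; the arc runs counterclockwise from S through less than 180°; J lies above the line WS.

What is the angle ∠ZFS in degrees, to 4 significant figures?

35.76°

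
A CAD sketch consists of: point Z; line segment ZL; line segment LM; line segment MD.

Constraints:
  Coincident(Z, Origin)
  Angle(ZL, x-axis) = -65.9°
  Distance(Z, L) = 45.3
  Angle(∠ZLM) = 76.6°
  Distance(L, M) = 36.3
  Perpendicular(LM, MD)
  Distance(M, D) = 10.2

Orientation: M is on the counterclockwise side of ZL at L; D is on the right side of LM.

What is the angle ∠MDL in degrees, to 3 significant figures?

74.3°

Z is at the origin; ZL runs at -65.9° with length 45.3, so L = 45.3·(cos -65.9°, sin -65.9°) = (18.5, -41.4). ∠ZLM = 76.6°, so LM runs at -65.9° + (180° − 76.6°) = 37.5° from the x-axis; with |LM| = 36.3, M = L + 36.3·(cos 37.5°, sin 37.5°) = (47.3, -19.3). LM is perpendicular to MD; with |MD| = 10.2 on the right of LM, D = M + 10.2·(0.609, -0.793) = (53.5, -27.3). Then cos ∠MDL = DM·DL / (|DM||DL|), giving 74.3°.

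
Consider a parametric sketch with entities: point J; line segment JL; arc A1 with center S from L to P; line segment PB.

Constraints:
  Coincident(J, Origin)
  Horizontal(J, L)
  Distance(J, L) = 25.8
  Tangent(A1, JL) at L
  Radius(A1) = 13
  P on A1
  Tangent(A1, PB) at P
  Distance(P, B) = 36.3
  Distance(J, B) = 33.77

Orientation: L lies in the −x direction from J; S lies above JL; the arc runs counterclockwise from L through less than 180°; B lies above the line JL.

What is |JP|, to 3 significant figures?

16.4

J is at the origin; J and L share the same y with |JL| = 25.8 and L on the −x side, so L = (-25.8, 0.00). Since A1 is tangent to JL there, SL ⟂ JL, so S = L + (0, 13) = (-25.8, 13.0). Since SP ⟂ PB (tangency), |SB| = √(13.0² + 36.3²) = 38.6 regardless of where P sits on A1. So B lies on both circle(J, 33.77) and circle(S, 38.6); the above-JL intersection is B = (7.16, 33.0). P is the foot of the tangent from B: P = (-15.7, 4.81).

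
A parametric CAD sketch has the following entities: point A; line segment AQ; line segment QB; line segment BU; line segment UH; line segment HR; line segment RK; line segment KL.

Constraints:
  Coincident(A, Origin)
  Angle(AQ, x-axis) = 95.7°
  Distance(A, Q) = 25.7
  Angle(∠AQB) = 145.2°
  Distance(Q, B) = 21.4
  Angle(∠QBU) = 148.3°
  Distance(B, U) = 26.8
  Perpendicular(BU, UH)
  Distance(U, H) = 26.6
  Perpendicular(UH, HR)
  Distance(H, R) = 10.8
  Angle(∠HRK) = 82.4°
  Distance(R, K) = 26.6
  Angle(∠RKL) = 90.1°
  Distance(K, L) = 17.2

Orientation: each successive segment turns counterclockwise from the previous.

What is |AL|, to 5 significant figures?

72.622

A is at the origin; AQ runs at 95.7° with length 25.7, so Q = (-2.5525, 25.573). ∠AQB = 145.2° gives QB at 130.50° from the x-axis; with |QB| = 21.4, B = (-16.451, 41.846). ∠QBU = 148.3° gives BU at 162.20° from the x-axis; with |BU| = 26.8, U = (-41.968, 50.038). BU is perpendicular to UH, so UH runs at -107.80°; with |UH| = 26.6, H = (-50.099, 24.712). The perpendicularity gives HR at right angles to UH, so HR runs at -17.800°; with |HR| = 10.8, R = (-39.816, 21.410). ∠HRK = 82.4° gives RK at 79.800° from the x-axis; with |RK| = 26.6, K = (-35.106, 47.590). ∠RKL = 90.1° gives KL at 169.70° from the x-axis; with |KL| = 17.2, L = (-52.029, 50.665). Then |AL| = |L − A| = 72.622.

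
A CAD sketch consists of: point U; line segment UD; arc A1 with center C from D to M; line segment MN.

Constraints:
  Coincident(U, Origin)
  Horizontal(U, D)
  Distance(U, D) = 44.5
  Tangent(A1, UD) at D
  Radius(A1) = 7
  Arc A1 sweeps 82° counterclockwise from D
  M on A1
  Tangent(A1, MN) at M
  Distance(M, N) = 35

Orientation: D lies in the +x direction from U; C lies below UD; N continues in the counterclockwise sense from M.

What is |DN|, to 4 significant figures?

42.36

U is at the origin; UD is horizontal with |UD| = 44.5 and D on the +x side, so D = (44.50, 0.000). Since A1 is tangent to UD there, CD ⟂ UD, so C = D + (0, -7) = (44.50, -7.000). On A1, D sits at bearing 90° from C; an 82° counterclockwise sweep puts M at bearing 172°, so M = C + 7.0·(cos 172°, sin 172°) = (37.57, -6.026). Since A1 is tangent to MN there, CM ⟂ MN, so MN runs along (−sin 172°, cos 172°); with |MN| = 35.0, N = (32.70, -40.69). Then |DN| = |N − D| = 42.36.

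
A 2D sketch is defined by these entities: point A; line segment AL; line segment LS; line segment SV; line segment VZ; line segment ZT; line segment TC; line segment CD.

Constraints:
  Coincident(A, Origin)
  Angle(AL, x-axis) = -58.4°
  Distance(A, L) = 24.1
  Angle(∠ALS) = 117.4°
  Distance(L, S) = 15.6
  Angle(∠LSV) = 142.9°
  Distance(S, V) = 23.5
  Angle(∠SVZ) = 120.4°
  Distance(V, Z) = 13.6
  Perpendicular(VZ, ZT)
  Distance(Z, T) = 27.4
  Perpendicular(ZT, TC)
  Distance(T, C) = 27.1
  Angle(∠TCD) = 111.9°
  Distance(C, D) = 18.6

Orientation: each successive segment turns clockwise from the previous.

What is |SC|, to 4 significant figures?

7.310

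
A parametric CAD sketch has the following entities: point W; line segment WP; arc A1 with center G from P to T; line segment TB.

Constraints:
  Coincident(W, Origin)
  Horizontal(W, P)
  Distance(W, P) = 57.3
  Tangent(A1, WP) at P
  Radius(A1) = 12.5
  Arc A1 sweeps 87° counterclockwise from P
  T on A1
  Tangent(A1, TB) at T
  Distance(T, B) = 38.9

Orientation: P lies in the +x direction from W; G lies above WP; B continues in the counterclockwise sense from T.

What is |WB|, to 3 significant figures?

87.9

W is at the origin; W and P share the same y with |WP| = 57.3 and P on the +x side, so P = (57.3, 0.00). The tangent condition forces GP to be normal to WP, so G = P + (0, 12.5) = (57.3, 12.5). On A1, P sits at bearing -90° from G; an 87° counterclockwise sweep puts T at bearing -3°, so T = G + 12.5·(cos -3°, sin -3°) = (69.8, 11.8). Tangency of A1 to TB means the radius GT is perpendicular to TB, so TB runs along (−sin -3°, cos -3°); with |TB| = 38.9, B = (71.8, 50.7). Then |WB| = |B − W| = 87.9.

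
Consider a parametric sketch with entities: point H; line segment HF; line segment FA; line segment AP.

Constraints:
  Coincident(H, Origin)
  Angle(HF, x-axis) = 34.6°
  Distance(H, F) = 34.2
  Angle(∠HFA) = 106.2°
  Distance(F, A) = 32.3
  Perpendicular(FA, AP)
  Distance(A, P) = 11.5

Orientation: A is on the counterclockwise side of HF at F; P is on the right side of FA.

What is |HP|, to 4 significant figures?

60.97

H is at the origin; HF runs at 34.6° with length 34.2, so F = 34.2·(cos 34.6°, sin 34.6°) = (28.15, 19.42). ∠HFA = 106.2°, so FA runs at 34.6° + (180° − 106.2°) = 108.4° from the x-axis; with |FA| = 32.3, A = F + 32.3·(cos 108.4°, sin 108.4°) = (17.96, 50.07). The perpendicularity gives AP at right angles to FA; with |AP| = 11.5 on the right of FA, P = A + 11.5·(0.9489, 0.3156) = (28.87, 53.70). Then |HP| = |P − H| = 60.97.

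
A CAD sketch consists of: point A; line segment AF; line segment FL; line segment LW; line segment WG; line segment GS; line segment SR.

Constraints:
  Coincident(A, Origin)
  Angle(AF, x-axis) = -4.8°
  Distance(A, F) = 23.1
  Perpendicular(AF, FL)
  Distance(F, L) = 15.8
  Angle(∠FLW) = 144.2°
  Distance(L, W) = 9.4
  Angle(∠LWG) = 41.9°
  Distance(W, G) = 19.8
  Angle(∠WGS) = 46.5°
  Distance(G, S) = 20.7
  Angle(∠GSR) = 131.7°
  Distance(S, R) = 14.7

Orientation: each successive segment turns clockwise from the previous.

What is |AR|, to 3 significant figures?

45.3

∠WGS = 46.5° gives GS at -42.2° from the x-axis; with |GS| = 20.7, S = (30.5, -18.9). ∠GSR = 131.7° gives SR at -90.5° from the x-axis; with |SR| = 14.7, R = (30.3, -33.6). Then |AR| = |R − A| = 45.3.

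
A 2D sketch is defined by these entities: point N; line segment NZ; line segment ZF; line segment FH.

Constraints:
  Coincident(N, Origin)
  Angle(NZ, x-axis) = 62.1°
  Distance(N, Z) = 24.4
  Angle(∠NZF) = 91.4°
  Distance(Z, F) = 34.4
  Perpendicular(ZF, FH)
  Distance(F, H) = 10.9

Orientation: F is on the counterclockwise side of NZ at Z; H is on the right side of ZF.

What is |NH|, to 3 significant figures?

49.7

∠NZF = 91.4°, so ZF runs at 62.1° + (180° − 91.4°) = 151° from the x-axis; with |ZF| = 34.4, F = Z + 34.4·(cos 151°, sin 151°) = (-18.6, 38.4). ZF ⟂ FH; with |FH| = 10.9 on the right of ZF, H = F + 10.9·(0.489, 0.872) = (-13.2, 47.9). Then |NH| = |H − N| = 49.7.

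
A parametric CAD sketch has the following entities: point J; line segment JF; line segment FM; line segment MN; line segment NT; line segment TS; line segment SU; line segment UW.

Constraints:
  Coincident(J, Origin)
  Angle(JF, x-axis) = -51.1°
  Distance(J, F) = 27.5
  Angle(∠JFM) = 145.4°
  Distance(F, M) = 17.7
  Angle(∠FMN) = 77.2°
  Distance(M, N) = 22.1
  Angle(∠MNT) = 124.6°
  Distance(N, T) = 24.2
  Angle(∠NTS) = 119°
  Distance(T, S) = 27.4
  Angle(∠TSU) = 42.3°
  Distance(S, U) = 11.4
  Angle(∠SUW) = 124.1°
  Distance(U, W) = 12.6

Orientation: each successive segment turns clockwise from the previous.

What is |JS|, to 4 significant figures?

8.603

J is at the origin; JF runs at -51.1° with length 27.5, so F = (17.27, -21.40). ∠JFM = 145.4° gives FM at -85.70° from the x-axis; with |FM| = 17.7, M = (18.60, -39.05). ∠FMN = 77.2° gives MN at 171.5° from the x-axis; with |MN| = 22.1, N = (-3.261, -35.79). ∠MNT = 124.6° gives NT at 116.1° from the x-axis; with |NT| = 24.2, T = (-13.91, -14.05). ∠NTS = 119.0° gives TS at 55.10° from the x-axis; with |TS| = 27.4, S = (1.769, 8.419). Then |JS| = |S − J| = 8.603.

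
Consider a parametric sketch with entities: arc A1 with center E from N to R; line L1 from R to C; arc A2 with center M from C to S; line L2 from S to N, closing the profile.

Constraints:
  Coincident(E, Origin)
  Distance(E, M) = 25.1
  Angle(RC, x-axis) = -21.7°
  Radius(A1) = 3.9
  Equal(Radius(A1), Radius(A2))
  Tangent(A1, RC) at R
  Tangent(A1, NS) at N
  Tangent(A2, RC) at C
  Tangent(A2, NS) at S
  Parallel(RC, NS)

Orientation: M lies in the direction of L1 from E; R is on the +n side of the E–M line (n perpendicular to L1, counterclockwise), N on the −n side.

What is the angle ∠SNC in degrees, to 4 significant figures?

17.26°

The slot axis is L1's direction at -21.7°, so u = (cos -21.7°, sin -21.7°) = (0.9291, -0.3697) and n = (−sin -21.7°, cos -21.7°) = (0.3697, 0.9291). E is at the origin and M lies 25.1 along u from E, so M = 25.1·u = (23.32, -9.281). Tangency of A1 to both parallel lines with radius 3.9 puts R and N at E ± 3.9·n: R = (1.442, 3.624), N = (-1.442, -3.624). Equal radii place C and S the same way about M: C = M + 3.9·n = (24.76, -5.657), S = M − 3.9·n = (21.88, -12.90). Then cos ∠SNC = NS·NC / (|NS||NC|), giving 17.26°.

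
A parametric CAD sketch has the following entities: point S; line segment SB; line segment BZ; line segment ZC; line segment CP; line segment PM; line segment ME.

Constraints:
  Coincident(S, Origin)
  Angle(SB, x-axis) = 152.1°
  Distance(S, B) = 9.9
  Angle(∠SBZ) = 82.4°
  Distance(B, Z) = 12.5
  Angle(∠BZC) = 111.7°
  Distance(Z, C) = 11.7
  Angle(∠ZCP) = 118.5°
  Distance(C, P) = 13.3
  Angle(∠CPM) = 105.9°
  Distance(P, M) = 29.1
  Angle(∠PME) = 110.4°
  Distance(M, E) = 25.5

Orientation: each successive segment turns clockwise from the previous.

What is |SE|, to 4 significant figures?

31.62

∠CPM = 105.9° gives PM at -149.4° from the x-axis; with |PM| = 29.1, M = (-11.80, -15.66). ∠PME = 110.4° gives ME at 141.0° from the x-axis; with |ME| = 25.5, E = (-31.62, 0.3880). Then |SE| = |E − S| = 31.62.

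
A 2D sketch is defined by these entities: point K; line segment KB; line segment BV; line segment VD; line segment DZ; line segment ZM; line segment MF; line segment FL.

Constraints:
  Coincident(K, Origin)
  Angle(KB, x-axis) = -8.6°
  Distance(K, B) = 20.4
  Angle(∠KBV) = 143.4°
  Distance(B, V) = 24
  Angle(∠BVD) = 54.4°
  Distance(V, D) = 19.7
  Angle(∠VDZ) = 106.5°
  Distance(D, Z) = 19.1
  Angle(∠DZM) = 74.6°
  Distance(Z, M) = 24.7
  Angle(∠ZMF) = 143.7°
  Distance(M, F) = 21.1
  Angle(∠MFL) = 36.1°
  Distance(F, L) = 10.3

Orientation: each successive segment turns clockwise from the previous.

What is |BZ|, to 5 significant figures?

11.218

∠BVD = 54.4° gives VD at -170.80° from the x-axis; with |VD| = 19.7, D = (17.635, -23.230). ∠VDZ = 106.5° gives DZ at 115.70° from the x-axis; with |DZ| = 19.1, Z = (9.3524, -6.0193). Then |BZ| = |Z − B| = 11.218.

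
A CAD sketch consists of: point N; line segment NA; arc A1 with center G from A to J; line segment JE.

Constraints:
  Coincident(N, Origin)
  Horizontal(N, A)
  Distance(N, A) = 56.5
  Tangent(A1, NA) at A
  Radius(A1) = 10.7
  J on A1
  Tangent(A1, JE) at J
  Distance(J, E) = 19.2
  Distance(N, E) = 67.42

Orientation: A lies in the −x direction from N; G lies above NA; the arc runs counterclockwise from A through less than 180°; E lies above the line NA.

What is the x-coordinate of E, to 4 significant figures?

-59.05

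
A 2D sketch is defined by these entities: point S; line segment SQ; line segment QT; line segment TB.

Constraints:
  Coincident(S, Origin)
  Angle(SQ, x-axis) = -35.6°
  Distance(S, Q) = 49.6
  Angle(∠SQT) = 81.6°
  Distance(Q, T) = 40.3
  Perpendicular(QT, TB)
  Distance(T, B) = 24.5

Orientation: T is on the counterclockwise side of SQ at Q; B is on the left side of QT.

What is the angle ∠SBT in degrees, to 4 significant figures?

126.6°

S is at the origin; SQ runs at -35.6° with length 49.6, so Q = 49.6·(cos -35.6°, sin -35.6°) = (40.33, -28.87). ∠SQT = 81.6°, so QT runs at -35.6° + (180° − 81.6°) = 62.80° from the x-axis; with |QT| = 40.3, T = Q + 40.3·(cos 62.80°, sin 62.80°) = (58.75, 6.970). The perpendicularity gives TB at right angles to QT; with |TB| = 24.5 on the left of QT, B = T + 24.5·(-0.8894, 0.4571) = (36.96, 18.17). Then cos ∠SBT = BS·BT / (|BS||BT|), giving 126.6°.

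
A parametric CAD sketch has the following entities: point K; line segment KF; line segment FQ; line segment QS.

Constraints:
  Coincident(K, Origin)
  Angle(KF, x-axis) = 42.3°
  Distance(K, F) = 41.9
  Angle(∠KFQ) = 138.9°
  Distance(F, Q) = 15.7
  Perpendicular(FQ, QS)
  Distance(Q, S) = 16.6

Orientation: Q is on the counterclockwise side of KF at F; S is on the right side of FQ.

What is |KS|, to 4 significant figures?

64.68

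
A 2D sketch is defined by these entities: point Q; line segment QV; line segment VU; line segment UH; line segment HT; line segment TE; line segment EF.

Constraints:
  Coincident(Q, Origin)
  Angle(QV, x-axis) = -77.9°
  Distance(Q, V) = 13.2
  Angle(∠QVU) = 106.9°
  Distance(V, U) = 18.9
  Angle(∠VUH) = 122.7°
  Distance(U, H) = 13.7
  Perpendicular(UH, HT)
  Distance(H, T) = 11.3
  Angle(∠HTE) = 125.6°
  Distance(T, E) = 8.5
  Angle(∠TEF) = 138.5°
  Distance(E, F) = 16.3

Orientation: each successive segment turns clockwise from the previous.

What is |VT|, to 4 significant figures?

24.35

Q is at the origin; QV runs at -77.9° with length 13.2, so V = (2.767, -12.91). ∠QVU = 106.9° gives VU at -151.0° from the x-axis; with |VU| = 18.9, U = (-13.76, -22.07). ∠VUH = 122.7° gives UH at 151.7° from the x-axis; with |UH| = 13.7, H = (-25.83, -15.57). UH is perpendicular to HT, so HT runs at 61.70°; with |HT| = 11.3, T = (-20.47, -5.625). Then |VT| = |T − V| = 24.35.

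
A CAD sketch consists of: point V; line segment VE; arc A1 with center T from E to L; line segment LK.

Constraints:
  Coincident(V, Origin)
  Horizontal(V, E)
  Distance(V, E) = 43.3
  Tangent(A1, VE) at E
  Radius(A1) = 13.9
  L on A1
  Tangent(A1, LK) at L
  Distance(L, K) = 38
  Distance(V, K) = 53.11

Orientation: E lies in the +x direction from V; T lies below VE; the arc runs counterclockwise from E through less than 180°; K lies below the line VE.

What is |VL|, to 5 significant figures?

31.693

V is at the origin; V and E share the same y with |VE| = 43.3 and E on the +x side, so E = (43.300, 0.0000). Since A1 is tangent to VE there, TE ⟂ VE, so T = E + (0, -13.9) = (43.300, -13.900). Since TL ⟂ LK (tangency), |TK| = √(13.9² + 38.0²) = 40.462 regardless of where L sits on A1. So K lies on both circle(V, 53.11) and circle(T, 40.462); the below-VE intersection is K = (22.034, -48.324). L is the foot of the tangent from K: L = (29.685, -11.102).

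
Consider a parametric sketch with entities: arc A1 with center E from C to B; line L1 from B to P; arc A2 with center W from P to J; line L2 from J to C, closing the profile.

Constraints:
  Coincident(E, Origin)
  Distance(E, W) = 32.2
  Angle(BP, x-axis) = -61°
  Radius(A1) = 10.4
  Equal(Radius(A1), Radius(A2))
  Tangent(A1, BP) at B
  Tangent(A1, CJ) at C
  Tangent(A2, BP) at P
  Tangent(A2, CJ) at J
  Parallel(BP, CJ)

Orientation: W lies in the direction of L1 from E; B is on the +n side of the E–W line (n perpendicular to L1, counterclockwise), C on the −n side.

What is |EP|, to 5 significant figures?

33.838

Tangency of A1 to both parallel lines with radius 10.4 puts B and C at E ± 10.4·n: B = (9.0960, 5.0420), C = (-9.0960, -5.0420). Equal radii place P and J the same way about W: P = W + 10.4·n = (24.707, -23.121), J = W − 10.4·n = (6.5148, -33.205). Then |EP| = |P − E| = 33.838.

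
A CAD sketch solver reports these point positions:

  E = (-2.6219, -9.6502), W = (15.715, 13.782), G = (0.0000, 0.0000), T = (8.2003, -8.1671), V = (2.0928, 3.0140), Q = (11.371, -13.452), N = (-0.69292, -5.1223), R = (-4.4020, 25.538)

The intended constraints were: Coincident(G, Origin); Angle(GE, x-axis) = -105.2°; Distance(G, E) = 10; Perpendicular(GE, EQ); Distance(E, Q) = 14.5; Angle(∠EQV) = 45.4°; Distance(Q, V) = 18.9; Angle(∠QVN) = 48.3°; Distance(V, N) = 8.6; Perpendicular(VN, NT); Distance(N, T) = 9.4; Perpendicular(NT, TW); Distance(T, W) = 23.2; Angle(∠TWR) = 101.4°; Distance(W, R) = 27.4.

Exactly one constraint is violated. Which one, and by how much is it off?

Distance(W, R) = 27.4 — off by 4.10.

G = (0.00, 0.00) ✓; GE at -105.2° ✓; |GE| = 10.00 ✓; ∠(GE, EQ) = 90.00° ✓; |EQ| = 14.50 ✓; ∠EQV = 45.40° ✓; |QV| = 18.90 ✓; ∠QVN = 48.30° ✓; |VN| = 8.600 ✓; ∠(VN, NT) = 90.00° ✓; |NT| = 9.400 ✓; ∠(NT, TW) = 90.00° ✓; |TW| = 23.20 ✓; ∠TWR = 101.4° ✓; |WR| = 23.30 ✗.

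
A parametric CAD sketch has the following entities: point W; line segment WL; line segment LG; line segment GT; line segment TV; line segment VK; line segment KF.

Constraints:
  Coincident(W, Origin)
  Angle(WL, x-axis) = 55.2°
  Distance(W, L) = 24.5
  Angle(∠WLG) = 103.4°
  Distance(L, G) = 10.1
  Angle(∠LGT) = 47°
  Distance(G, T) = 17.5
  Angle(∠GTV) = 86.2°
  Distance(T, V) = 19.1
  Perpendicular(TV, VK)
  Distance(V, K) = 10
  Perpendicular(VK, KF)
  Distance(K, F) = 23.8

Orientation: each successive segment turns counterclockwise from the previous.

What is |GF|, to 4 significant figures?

9.487

W is at the origin; WL runs at 55.2° with length 24.5, so L = (13.98, 20.12). ∠WLG = 103.4° gives LG at 131.8° from the x-axis; with |LG| = 10.1, G = (7.251, 27.65). ∠LGT = 47.0° gives GT at -95.20° from the x-axis; with |GT| = 17.5, T = (5.664, 10.22). ∠GTV = 86.2° gives TV at -1.400° from the x-axis; with |TV| = 19.1, V = (24.76, 9.753). The perpendicularity gives VK at right angles to TV, so VK runs at 88.60°; with |VK| = 10.0, K = (25.00, 19.75). VK is perpendicular to KF, so KF runs at 178.6°; with |KF| = 23.8, F = (1.210, 20.33). Then |GF| = |F − G| = 9.487.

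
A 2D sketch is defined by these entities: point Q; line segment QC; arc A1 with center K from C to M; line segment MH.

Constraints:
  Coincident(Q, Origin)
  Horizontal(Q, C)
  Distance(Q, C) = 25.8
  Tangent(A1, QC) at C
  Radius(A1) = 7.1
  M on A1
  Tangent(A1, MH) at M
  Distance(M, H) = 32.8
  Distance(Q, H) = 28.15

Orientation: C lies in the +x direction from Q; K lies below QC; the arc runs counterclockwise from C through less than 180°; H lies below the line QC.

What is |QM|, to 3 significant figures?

20.4

Q is at the origin; QC is horizontal with |QC| = 25.8 and C on the +x side, so C = (25.8, 0.00). Since A1 is tangent to QC there, KC ⟂ QC, so K = C + (0, -7.1) = (25.8, -7.10). Since KM ⟂ MH (tangency), |KH| = √(7.1² + 32.8²) = 33.6 regardless of where M sits on A1. So H lies on both circle(Q, 28.15) and circle(K, 33.6); the below-QC intersection is H = (-0.339, -28.1). M is the foot of the tangent from H: M = (20.3, -2.64).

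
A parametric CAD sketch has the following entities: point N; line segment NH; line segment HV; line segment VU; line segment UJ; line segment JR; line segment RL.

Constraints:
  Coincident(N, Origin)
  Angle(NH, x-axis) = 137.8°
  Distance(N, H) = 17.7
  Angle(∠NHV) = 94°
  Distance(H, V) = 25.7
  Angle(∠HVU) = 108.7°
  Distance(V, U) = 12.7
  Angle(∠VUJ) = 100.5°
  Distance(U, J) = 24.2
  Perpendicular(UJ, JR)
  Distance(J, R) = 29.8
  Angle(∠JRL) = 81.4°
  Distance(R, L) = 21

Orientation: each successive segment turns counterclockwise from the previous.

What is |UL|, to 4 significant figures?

26.88

N is at the origin; NH runs at 137.8° with length 17.7, so H = (-13.11, 11.89). ∠NHV = 94.0° gives HV at -136.2° from the x-axis; with |HV| = 25.7, V = (-31.66, -5.899). ∠HVU = 108.7° gives VU at -64.90° from the x-axis; with |VU| = 12.7, U = (-26.27, -17.40). ∠VUJ = 100.5° gives UJ at 14.60° from the x-axis; with |UJ| = 24.2, J = (-2.856, -11.30). The perpendicularity gives JR at right angles to UJ, so JR runs at 104.6°; with |JR| = 29.8, R = (-10.37, 17.54). ∠JRL = 81.4° gives RL at -156.8° from the x-axis; with |RL| = 21.0, L = (-29.67, 9.266). Then |UL| = |L − U| = 26.88.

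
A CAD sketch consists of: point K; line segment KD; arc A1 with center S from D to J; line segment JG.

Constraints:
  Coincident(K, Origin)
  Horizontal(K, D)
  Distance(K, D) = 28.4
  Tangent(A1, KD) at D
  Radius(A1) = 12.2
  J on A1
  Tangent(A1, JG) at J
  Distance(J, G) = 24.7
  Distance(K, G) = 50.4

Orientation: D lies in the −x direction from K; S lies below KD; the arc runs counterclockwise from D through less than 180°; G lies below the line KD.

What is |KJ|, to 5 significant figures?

43.100

Checks: |SJ| = 12.20 ✓; ∠(SJ, JG) = 90.00° ✓; |JG| = 24.70 ✓; |KG| = 50.40 ✓.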